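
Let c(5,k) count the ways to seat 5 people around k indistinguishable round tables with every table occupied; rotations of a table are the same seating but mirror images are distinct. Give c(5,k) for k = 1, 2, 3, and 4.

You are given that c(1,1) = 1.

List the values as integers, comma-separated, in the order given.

@2  (2,1):1·1+0→1, (2,2):0·1+1→1
@3  (3,1):1·2+0→2, (3,2):1·2+1→3, (3,3):0·2+1→1
@4  (4,1):2·3+0→6, (4,2):3·3+2→11, (4,3):1·3+3→6, (4,4):0·3+1→1
@5  (5,1):6·4+0→24, (5,2):11·4+6→50, (5,3):6·4+11→35, (5,4):1·4+6→10
Read c(5,1) = 24, c(5,2) = 50, c(5,3) = 35, c(5,4) = 10.

24, 50, 35, 10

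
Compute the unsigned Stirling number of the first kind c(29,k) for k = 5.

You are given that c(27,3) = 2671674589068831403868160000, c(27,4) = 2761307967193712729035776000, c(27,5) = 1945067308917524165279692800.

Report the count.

1625014498326371300452283596800

i=28: T(28,4)=2671674589068831403868160000+27·2761307967193712729035776000=77226989703299075087834112000 | T(28,5)=2761307967193712729035776000+27·1945067308917524165279692800=55278125307966865191587481600
i=29: T(29,5)=77226989703299075087834112000+28·55278125307966865191587481600=1625014498326371300452283596800
Read c(29,5) = 1625014498326371300452283596800.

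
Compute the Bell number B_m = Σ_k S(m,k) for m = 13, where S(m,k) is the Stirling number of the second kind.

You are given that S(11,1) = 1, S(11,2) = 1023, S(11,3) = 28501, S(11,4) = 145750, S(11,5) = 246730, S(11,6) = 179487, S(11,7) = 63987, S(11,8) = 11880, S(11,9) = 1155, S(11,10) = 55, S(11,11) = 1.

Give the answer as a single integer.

27644437

r12: T_12,1=1×1+0=1; T_12,2=2×1023+1=2047; T_12,3=3×28501+1023=86526; T_12,4=4×145750+28501=611501; T_12,5=5×246730+145750=1379400; T_12,6=6×179487+246730=1323652; T_12,7=7×63987+179487=627396; T_12,8=8×11880+63987=159027; T_12,9=9×1155+11880=22275; T_12,10=10×55+1155=1705; T_12,11=11×1+55=66; T_12,12=12×0+1=1
r13: T_13,1=1×1+0=1; T_13,2=2×2047+1=4095; T_13,3=3×86526+2047=261625; T_13,4=4×611501+86526=2532530; T_13,5=5×1379400+611501=7508501; T_13,6=6×1323652+1379400=9321312; T_13,7=7×627396+1323652=5715424; T_13,8=8×159027+627396=1899612; T_13,9=9×22275+159027=359502; T_13,10=10×1705+22275=39325; T_13,11=11×66+1705=2431; T_13,12=12×1+66=78; T_13,13=13×0+1=1
B_13 = ΣS(13,k) = 1+4095+261625+2532530+7508501+9321312+5715424+1899612+359502+39325+2431+78+1 = 27644437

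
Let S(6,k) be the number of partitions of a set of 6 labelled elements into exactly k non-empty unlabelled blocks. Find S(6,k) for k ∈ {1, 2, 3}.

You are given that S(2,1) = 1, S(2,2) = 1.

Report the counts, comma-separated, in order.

1, 31, 90

row 3: T[3][1]=1·1+0=1  T[3][2]=2·1+1=3  T[3][3]=3·0+1=1
row 4: T[4][1]=1·1+0=1  T[4][2]=2·3+1=7  T[4][3]=3·1+3=6
row 5: T[5][1]=1·1+0=1  T[5][2]=2·7+1=15  T[5][3]=3·6+7=25
row 6: T[6][1]=1·1+0=1  T[6][2]=2·15+1=31  T[6][3]=3·25+15=90
Read S(6,1) = 1, S(6,2) = 31, S(6,3) = 90.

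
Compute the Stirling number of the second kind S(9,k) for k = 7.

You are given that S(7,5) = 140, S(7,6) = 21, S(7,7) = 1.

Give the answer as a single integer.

i=8: T(8,6)=140+6·21=266 | T(8,7)=21+7·1=28
i=9: T(9,7)=266+7·28=462
Read S(9,7) = 462.

462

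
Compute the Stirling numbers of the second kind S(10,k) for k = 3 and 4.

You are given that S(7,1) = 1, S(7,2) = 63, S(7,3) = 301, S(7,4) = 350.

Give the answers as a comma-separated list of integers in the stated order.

9330, 34105

i=8: T(8,1)=0+1·1=1 | T(8,2)=1+2·63=127 | T(8,3)=63+3·301=966 | T(8,4)=301+4·350=1701
i=9: T(9,2)=1+2·127=255 | T(9,3)=127+3·966=3025 | T(9,4)=966+4·1701=7770
i=10: T(10,3)=255+3·3025=9330 | T(10,4)=3025+4·7770=34105
Read S(10,3) = 9330, S(10,4) = 34105.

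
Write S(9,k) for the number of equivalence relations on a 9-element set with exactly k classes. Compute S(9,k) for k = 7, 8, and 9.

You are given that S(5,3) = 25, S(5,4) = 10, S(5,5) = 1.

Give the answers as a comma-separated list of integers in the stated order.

row 6: T[6][4]=4·10+25=65  T[6][5]=5·1+10=15  T[6][6]=6·0+1=1
row 7: T[7][5]=5·15+65=140  T[7][6]=6·1+15=21  T[7][7]=7·0+1=1
row 8: T[8][6]=6·21+140=266  T[8][7]=7·1+21=28  T[8][8]=8·0+1=1
row 9: T[9][7]=7·28+266=462  T[9][8]=8·1+28=36  T[9][9]=9·0+1=1
Read S(9,7) = 462, S(9,8) = 36, S(9,9) = 1.

462, 36, 1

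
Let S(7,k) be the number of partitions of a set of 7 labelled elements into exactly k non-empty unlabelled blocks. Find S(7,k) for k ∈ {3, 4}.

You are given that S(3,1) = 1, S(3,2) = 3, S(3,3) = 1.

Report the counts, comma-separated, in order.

i=4: T(4,1)=0+1·1=1 | T(4,2)=1+2·3=7 | T(4,3)=3+3·1=6 | T(4,4)=1+4·0=1
i=5: T(5,1)=0+1·1=1 | T(5,2)=1+2·7=15 | T(5,3)=7+3·6=25 | T(5,4)=6+4·1=10
i=6: T(6,2)=1+2·15=31 | T(6,3)=15+3·25=90 | T(6,4)=25+4·10=65
i=7: T(7,3)=31+3·90=301 | T(7,4)=90+4·65=350
Read S(7,3) = 301, S(7,4) = 350.

301, 350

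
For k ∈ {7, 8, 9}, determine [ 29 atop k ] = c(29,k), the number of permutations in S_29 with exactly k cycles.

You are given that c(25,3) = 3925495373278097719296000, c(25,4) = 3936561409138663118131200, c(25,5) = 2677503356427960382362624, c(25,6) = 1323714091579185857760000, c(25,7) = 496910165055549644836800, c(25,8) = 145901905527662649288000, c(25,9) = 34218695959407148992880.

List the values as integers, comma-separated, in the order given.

354237722035840197377888292864, 114481515057741551880042390144, 29891934088703915048808047424

row 26: T[26][4]=25·3936561409138663118131200+3925495373278097719296000=102339530601744675672576000  T[26][5]=25·2677503356427960382362624+3936561409138663118131200=70874145319837672677196800  T[26][6]=25·1323714091579185857760000+2677503356427960382362624=35770355645907606826362624  T[26][7]=25·496910165055549644836800+1323714091579185857760000=13746468217967926978680000  T[26][8]=25·145901905527662649288000+496910165055549644836800=4144457803247115877036800  T[26][9]=25·34218695959407148992880+145901905527662649288000=1001369304512841374110000
row 27: T[27][5]=26·70874145319837672677196800+102339530601744675672576000=1945067308917524165279692800  T[27][6]=26·35770355645907606826362624+70874145319837672677196800=1000903392113435450162625024  T[27][7]=26·13746468217967926978680000+35770355645907606826362624=393178529313073708272042624  T[27][8]=26·4144457803247115877036800+13746468217967926978680000=121502371102392939781636800  T[27][9]=26·1001369304512841374110000+4144457803247115877036800=30180059720580991603896800
row 28: T[28][6]=27·1000903392113435450162625024+1945067308917524165279692800=28969458895980281319670568448  T[28][7]=27·393178529313073708272042624+1000903392113435450162625024=11616723683566425573507775872  T[28][8]=27·121502371102392939781636800+393178529313073708272042624=3673742549077683082376236224  T[28][9]=27·30180059720580991603896800+121502371102392939781636800=936363983558079713086850400
row 29: T[29][7]=28·11616723683566425573507775872+28969458895980281319670568448=354237722035840197377888292864  T[29][8]=28·3673742549077683082376236224+11616723683566425573507775872=114481515057741551880042390144  T[29][9]=28·936363983558079713086850400+3673742549077683082376236224=29891934088703915048808047424
Read c(29,7) = 354237722035840197377888292864, c(29,8) = 114481515057741551880042390144, c(29,9) = 29891934088703915048808047424.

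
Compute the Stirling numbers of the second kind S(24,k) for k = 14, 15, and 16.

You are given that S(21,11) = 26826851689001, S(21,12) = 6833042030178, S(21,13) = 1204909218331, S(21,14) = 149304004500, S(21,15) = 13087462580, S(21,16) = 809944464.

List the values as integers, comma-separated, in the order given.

1362091021641000, 195820242247080, 20677182465555

[22] T[22,12]:12*6833042030178+26826851689001=108823356051137 · T[22,13]:13*1204909218331+6833042030178=22496861868481 · T[22,14]:14*149304004500+1204909218331=3295165281331 · T[22,15]:15*13087462580+149304004500=345615943200 · T[22,16]:16*809944464+13087462580=26046574004
[23] T[23,13]:13*22496861868481+108823356051137=401282560341390 · T[23,14]:14*3295165281331+22496861868481=68629175807115 · T[23,15]:15*345615943200+3295165281331=8479404429331 · T[23,16]:16*26046574004+345615943200=762361127264
[24] T[24,14]:14*68629175807115+401282560341390=1362091021641000 · T[24,15]:15*8479404429331+68629175807115=195820242247080 · T[24,16]:16*762361127264+8479404429331=20677182465555
Read S(24,14) = 1362091021641000, S(24,15) = 195820242247080, S(24,16) = 20677182465555.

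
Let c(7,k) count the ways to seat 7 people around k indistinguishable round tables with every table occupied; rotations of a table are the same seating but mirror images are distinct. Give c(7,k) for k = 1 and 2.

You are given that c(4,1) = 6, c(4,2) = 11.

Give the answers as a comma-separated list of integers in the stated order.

720, 1764

row 5: T[5][1]=4·6+0=24  T[5][2]=4·11+6=50
row 6: T[6][1]=5·24+0=120  T[6][2]=5·50+24=274
row 7: T[7][1]=6·120+0=720  T[7][2]=6·274+120=1764
Read c(7,1) = 720, c(7,2) = 1764.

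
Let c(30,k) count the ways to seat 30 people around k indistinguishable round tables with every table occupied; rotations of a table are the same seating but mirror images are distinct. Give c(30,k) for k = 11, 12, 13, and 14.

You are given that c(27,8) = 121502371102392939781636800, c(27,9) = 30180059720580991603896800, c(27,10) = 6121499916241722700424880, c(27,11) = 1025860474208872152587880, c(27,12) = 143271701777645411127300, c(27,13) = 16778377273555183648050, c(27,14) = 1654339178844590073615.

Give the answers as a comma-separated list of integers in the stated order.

row 28: T[28][9]=27·30180059720580991603896800+121502371102392939781636800=936363983558079713086850400  T[28][10]=27·6121499916241722700424880+30180059720580991603896800=195460557459107504515368560  T[28][11]=27·1025860474208872152587880+6121499916241722700424880=33819732719881270820297640  T[28][12]=27·143271701777645411127300+1025860474208872152587880=4894196422205298253024980  T[28][13]=27·16778377273555183648050+143271701777645411127300=596287888163635369624650  T[28][14]=27·1654339178844590073615+16778377273555183648050=61445535102359115635655
row 29: T[29][10]=28·195460557459107504515368560+936363983558079713086850400=6409259592413089839517170080  T[29][11]=28·33819732719881270820297640+195460557459107504515368560=1142413073615783087483702480  T[29][12]=28·4894196422205298253024980+33819732719881270820297640=170857232541629621904997080  T[29][13]=28·596287888163635369624650+4894196422205298253024980=21590257290787088602515180  T[29][14]=28·61445535102359115635655+596287888163635369624650=2316762871029690607422990
row 30: T[30][11]=29·1142413073615783087483702480+6409259592413089839517170080=39539238727270799376544542000  T[30][12]=29·170857232541629621904997080+1142413073615783087483702480=6097272817323042122728617800  T[30][13]=29·21590257290787088602515180+170857232541629621904997080=796974693974455191377937300  T[30][14]=29·2316762871029690607422990+21590257290787088602515180=88776380550648116217781890
Read c(30,11) = 39539238727270799376544542000, c(30,12) = 6097272817323042122728617800, c(30,13) = 796974693974455191377937300, c(30,14) = 88776380550648116217781890.

39539238727270799376544542000, 6097272817323042122728617800, 796974693974455191377937300, 88776380550648116217781890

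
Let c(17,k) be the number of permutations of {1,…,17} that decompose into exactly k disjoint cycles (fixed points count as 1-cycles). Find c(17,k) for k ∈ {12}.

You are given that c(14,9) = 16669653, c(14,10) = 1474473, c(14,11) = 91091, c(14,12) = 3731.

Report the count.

156952432

@15  (15,10):1474473·14+16669653→37312275, (15,11):91091·14+1474473→2749747, (15,12):3731·14+91091→143325
@16  (16,11):2749747·15+37312275→78558480, (16,12):143325·15+2749747→4899622
@17  (17,12):4899622·16+78558480→156952432
Read c(17,12) = 156952432.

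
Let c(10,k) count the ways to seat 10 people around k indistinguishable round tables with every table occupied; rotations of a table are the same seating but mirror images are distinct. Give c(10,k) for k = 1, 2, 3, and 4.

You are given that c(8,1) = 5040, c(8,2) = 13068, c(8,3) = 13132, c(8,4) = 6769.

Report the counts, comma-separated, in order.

@9  (9,1):5040·8+0→40320, (9,2):13068·8+5040→109584, (9,3):13132·8+13068→118124, (9,4):6769·8+13132→67284
@10  (10,1):40320·9+0→362880, (10,2):109584·9+40320→1026576, (10,3):118124·9+109584→1172700, (10,4):67284·9+118124→723680
Read c(10,1) = 362880, c(10,2) = 1026576, c(10,3) = 1172700, c(10,4) = 723680.

362880, 1026576, 1172700, 723680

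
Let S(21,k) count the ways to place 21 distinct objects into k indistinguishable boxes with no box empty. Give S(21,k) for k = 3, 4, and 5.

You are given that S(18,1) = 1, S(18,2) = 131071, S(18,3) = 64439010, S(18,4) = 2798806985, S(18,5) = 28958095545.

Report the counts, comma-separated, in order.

i=19: T(19,1)=0+1·1=1 | T(19,2)=1+2·131071=262143 | T(19,3)=131071+3·64439010=193448101 | T(19,4)=64439010+4·2798806985=11259666950 | T(19,5)=2798806985+5·28958095545=147589284710
i=20: T(20,2)=1+2·262143=524287 | T(20,3)=262143+3·193448101=580606446 | T(20,4)=193448101+4·11259666950=45232115901 | T(20,5)=11259666950+5·147589284710=749206090500
i=21: T(21,3)=524287+3·580606446=1742343625 | T(21,4)=580606446+4·45232115901=181509070050 | T(21,5)=45232115901+5·749206090500=3791262568401
Read S(21,3) = 1742343625, S(21,4) = 181509070050, S(21,5) = 3791262568401.

1742343625, 181509070050, 3791262568401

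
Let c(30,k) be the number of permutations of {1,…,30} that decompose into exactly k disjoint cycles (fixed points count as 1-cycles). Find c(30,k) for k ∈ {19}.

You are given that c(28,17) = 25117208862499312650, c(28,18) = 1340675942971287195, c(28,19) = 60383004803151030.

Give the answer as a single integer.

150566737512021319125

[29] T[29,18]:28*1340675942971287195+25117208862499312650=62656135265695354110 · T[29,19]:28*60383004803151030+1340675942971287195=3031400077459516035
[30] T[30,19]:29*3031400077459516035+62656135265695354110=150566737512021319125
Read c(30,19) = 150566737512021319125.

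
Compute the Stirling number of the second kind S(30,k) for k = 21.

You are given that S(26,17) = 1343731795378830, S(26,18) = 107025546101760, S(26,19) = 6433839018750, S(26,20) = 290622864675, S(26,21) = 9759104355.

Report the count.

37058299246258290

r27: T_27,18=18×107025546101760+1343731795378830=3270191625210510; T_27,19=19×6433839018750+107025546101760=229268487458010; T_27,20=20×290622864675+6433839018750=12246296312250; T_27,21=21×9759104355+290622864675=495564056130
r28: T_28,19=19×229268487458010+3270191625210510=7626292886912700; T_28,20=20×12246296312250+229268487458010=474194413703010; T_28,21=21×495564056130+12246296312250=22653141490980
r29: T_29,20=20×474194413703010+7626292886912700=17110181160972900; T_29,21=21×22653141490980+474194413703010=949910385013590
r30: T_30,21=21×949910385013590+17110181160972900=37058299246258290
Read S(30,21) = 37058299246258290.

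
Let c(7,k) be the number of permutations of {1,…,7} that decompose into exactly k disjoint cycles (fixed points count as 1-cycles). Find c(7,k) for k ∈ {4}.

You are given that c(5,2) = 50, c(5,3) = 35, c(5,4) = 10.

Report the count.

735

@6  (6,3):35·5+50→225, (6,4):10·5+35→85
@7  (7,4):85·6+225→735
Read c(7,4) = 735.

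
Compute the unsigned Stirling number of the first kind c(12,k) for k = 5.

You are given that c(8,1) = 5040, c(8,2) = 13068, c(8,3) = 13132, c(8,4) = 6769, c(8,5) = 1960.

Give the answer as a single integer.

i=9: T(9,2)=5040+8·13068=109584 | T(9,3)=13068+8·13132=118124 | T(9,4)=13132+8·6769=67284 | T(9,5)=6769+8·1960=22449
i=10: T(10,3)=109584+9·118124=1172700 | T(10,4)=118124+9·67284=723680 | T(10,5)=67284+9·22449=269325
i=11: T(11,4)=1172700+10·723680=8409500 | T(11,5)=723680+10·269325=3416930
i=12: T(12,5)=8409500+11·3416930=45995730
Read c(12,5) = 45995730.

45995730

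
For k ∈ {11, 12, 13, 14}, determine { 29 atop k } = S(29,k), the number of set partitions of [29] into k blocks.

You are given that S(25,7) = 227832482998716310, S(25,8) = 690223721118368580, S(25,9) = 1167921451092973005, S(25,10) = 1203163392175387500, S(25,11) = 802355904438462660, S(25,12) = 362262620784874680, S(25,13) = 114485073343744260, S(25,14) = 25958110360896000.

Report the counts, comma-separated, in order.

r26: T_26,8=8×690223721118368580+227832482998716310=5749622251945664950; T_26,9=9×1167921451092973005+690223721118368580=11201516780955125625; T_26,10=10×1203163392175387500+1167921451092973005=13199555372846848005; T_26,11=11×802355904438462660+1203163392175387500=10029078340998476760; T_26,12=12×362262620784874680+802355904438462660=5149507353856958820; T_26,13=13×114485073343744260+362262620784874680=1850568574253550060; T_26,14=14×25958110360896000+114485073343744260=477898618396288260
r27: T_27,9=9×11201516780955125625+5749622251945664950=106563273280541795575; T_27,10=10×13199555372846848005+11201516780955125625=143197070509423605675; T_27,11=11×10029078340998476760+13199555372846848005=123519417123830092365; T_27,12=12×5149507353856958820+10029078340998476760=71823166587281982600; T_27,13=13×1850568574253550060+5149507353856958820=29206898819153109600; T_27,14=14×477898618396288260+1850568574253550060=8541149231801585700
r28: T_28,10=10×143197070509423605675+106563273280541795575=1538533978374777852325; T_28,11=11×123519417123830092365+143197070509423605675=1501910658871554621690; T_28,12=12×71823166587281982600+123519417123830092365=985397416171213883565; T_28,13=13×29206898819153109600+71823166587281982600=451512851236272407400; T_28,14=14×8541149231801585700+29206898819153109600=148782988064375309400
r29: T_29,11=11×1501910658871554621690+1538533978374777852325=18059551225961878690915; T_29,12=12×985397416171213883565+1501910658871554621690=13326679652926121224470; T_29,13=13×451512851236272407400+985397416171213883565=6855064482242755179765; T_29,14=14×148782988064375309400+451512851236272407400=2534474684137526739000
Read S(29,11) = 18059551225961878690915, S(29,12) = 13326679652926121224470, S(29,13) = 6855064482242755179765, S(29,14) = 2534474684137526739000.

18059551225961878690915, 13326679652926121224470, 6855064482242755179765, 2534474684137526739000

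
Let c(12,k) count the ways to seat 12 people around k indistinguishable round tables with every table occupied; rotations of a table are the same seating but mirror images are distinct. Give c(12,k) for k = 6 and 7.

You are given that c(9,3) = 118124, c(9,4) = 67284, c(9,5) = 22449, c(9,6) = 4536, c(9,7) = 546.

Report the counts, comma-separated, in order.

13339535, 2637558

[10] T[10,4]:9*67284+118124=723680 · T[10,5]:9*22449+67284=269325 · T[10,6]:9*4536+22449=63273 · T[10,7]:9*546+4536=9450
[11] T[11,5]:10*269325+723680=3416930 · T[11,6]:10*63273+269325=902055 · T[11,7]:10*9450+63273=157773
[12] T[12,6]:11*902055+3416930=13339535 · T[12,7]:11*157773+902055=2637558
Read c(12,6) = 13339535, c(12,7) = 2637558.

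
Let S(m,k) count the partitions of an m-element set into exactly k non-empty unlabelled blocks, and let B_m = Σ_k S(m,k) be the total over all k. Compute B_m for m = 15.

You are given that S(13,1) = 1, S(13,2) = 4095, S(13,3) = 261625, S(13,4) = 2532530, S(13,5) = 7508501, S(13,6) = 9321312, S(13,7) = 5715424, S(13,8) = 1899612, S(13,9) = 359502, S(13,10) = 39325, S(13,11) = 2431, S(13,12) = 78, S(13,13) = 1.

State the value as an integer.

1382958545

i=14: T(14,1)=0+1·1=1 | T(14,2)=1+2·4095=8191 | T(14,3)=4095+3·261625=788970 | T(14,4)=261625+4·2532530=10391745 | T(14,5)=2532530+5·7508501=40075035 | T(14,6)=7508501+6·9321312=63436373 | T(14,7)=9321312+7·5715424=49329280 | T(14,8)=5715424+8·1899612=20912320 | T(14,9)=1899612+9·359502=5135130 | T(14,10)=359502+10·39325=752752 | T(14,11)=39325+11·2431=66066 | T(14,12)=2431+12·78=3367 | T(14,13)=78+13·1=91 | T(14,14)=1+14·0=1
i=15: T(15,1)=0+1·1=1 | T(15,2)=1+2·8191=16383 | T(15,3)=8191+3·788970=2375101 | T(15,4)=788970+4·10391745=42355950 | T(15,5)=10391745+5·40075035=210766920 | T(15,6)=40075035+6·63436373=420693273 | T(15,7)=63436373+7·49329280=408741333 | T(15,8)=49329280+8·20912320=216627840 | T(15,9)=20912320+9·5135130=67128490 | T(15,10)=5135130+10·752752=12662650 | T(15,11)=752752+11·66066=1479478 | T(15,12)=66066+12·3367=106470 | T(15,13)=3367+13·91=4550 | T(15,14)=91+14·1=105 | T(15,15)=1+15·0=1
B_15 = ΣS(15,k) = 1+16383+2375101+42355950+210766920+420693273+408741333+216627840+67128490+12662650+1479478+106470+4550+105+1 = 1382958545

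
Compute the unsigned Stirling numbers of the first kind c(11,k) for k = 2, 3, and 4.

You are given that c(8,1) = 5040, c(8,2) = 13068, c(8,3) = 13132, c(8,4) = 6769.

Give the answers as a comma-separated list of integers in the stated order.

10628640, 12753576, 8409500

@9  (9,1):5040·8+0→40320, (9,2):13068·8+5040→109584, (9,3):13132·8+13068→118124, (9,4):6769·8+13132→67284
@10  (10,1):40320·9+0→362880, (10,2):109584·9+40320→1026576, (10,3):118124·9+109584→1172700, (10,4):67284·9+118124→723680
@11  (11,2):1026576·10+362880→10628640, (11,3):1172700·10+1026576→12753576, (11,4):723680·10+1172700→8409500
Read c(11,2) = 10628640, c(11,3) = 12753576, c(11,4) = 8409500.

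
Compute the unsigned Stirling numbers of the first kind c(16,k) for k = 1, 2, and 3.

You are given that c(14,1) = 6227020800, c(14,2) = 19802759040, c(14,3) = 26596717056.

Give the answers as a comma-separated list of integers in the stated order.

1307674368000, 4339163001600, 6165817614720

@15  (15,1):6227020800·14+0→87178291200, (15,2):19802759040·14+6227020800→283465647360, (15,3):26596717056·14+19802759040→392156797824
@16  (16,1):87178291200·15+0→1307674368000, (16,2):283465647360·15+87178291200→4339163001600, (16,3):392156797824·15+283465647360→6165817614720
Read c(16,1) = 1307674368000, c(16,2) = 4339163001600, c(16,3) = 6165817614720.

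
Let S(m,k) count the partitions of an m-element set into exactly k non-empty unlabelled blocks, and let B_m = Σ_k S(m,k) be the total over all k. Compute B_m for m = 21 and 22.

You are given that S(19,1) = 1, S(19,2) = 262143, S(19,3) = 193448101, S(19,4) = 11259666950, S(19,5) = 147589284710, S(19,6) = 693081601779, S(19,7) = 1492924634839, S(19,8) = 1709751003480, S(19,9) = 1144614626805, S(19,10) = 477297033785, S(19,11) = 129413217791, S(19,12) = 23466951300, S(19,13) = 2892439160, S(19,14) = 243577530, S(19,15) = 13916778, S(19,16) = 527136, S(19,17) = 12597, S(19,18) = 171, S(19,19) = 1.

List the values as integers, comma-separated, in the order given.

r20: T_20,1=1×1+0=1; T_20,2=2×262143+1=524287; T_20,3=3×193448101+262143=580606446; T_20,4=4×11259666950+193448101=45232115901; T_20,5=5×147589284710+11259666950=749206090500; T_20,6=6×693081601779+147589284710=4306078895384; T_20,7=7×1492924634839+693081601779=11143554045652; T_20,8=8×1709751003480+1492924634839=15170932662679; T_20,9=9×1144614626805+1709751003480=12011282644725; T_20,10=10×477297033785+1144614626805=5917584964655; T_20,11=11×129413217791+477297033785=1900842429486; T_20,12=12×23466951300+129413217791=411016633391; T_20,13=13×2892439160+23466951300=61068660380; T_20,14=14×243577530+2892439160=6302524580; T_20,15=15×13916778+243577530=452329200; T_20,16=16×527136+13916778=22350954; T_20,17=17×12597+527136=741285; T_20,18=18×171+12597=15675; T_20,19=19×1+171=190; T_20,20=20×0+1=1
r21: T_21,1=1×1+0=1; T_21,2=2×524287+1=1048575; T_21,3=3×580606446+524287=1742343625; T_21,4=4×45232115901+580606446=181509070050; T_21,5=5×749206090500+45232115901=3791262568401; T_21,6=6×4306078895384+749206090500=26585679462804; T_21,7=7×11143554045652+4306078895384=82310957214948; T_21,8=8×15170932662679+11143554045652=132511015347084; T_21,9=9×12011282644725+15170932662679=123272476465204; T_21,10=10×5917584964655+12011282644725=71187132291275; T_21,11=11×1900842429486+5917584964655=26826851689001; T_21,12=12×411016633391+1900842429486=6833042030178; T_21,13=13×61068660380+411016633391=1204909218331; T_21,14=14×6302524580+61068660380=149304004500; T_21,15=15×452329200+6302524580=13087462580; T_21,16=16×22350954+452329200=809944464; T_21,17=17×741285+22350954=34952799; T_21,18=18×15675+741285=1023435; T_21,19=19×190+15675=19285; T_21,20=20×1+190=210; T_21,21=21×0+1=1
r22: T_22,1=1×1+0=1; T_22,2=2×1048575+1=2097151; T_22,3=3×1742343625+1048575=5228079450; T_22,4=4×181509070050+1742343625=727778623825; T_22,5=5×3791262568401+181509070050=19137821912055; T_22,6=6×26585679462804+3791262568401=163305339345225; T_22,7=7×82310957214948+26585679462804=602762379967440; T_22,8=8×132511015347084+82310957214948=1142399079991620; T_22,9=9×123272476465204+132511015347084=1241963303533920; T_22,10=10×71187132291275+123272476465204=835143799377954; T_22,11=11×26826851689001+71187132291275=366282500870286; T_22,12=12×6833042030178+26826851689001=108823356051137; T_22,13=13×1204909218331+6833042030178=22496861868481; T_22,14=14×149304004500+1204909218331=3295165281331; T_22,15=15×13087462580+149304004500=345615943200; T_22,16=16×809944464+13087462580=26046574004; T_22,17=17×34952799+809944464=1404142047; T_22,18=18×1023435+34952799=53374629; T_22,19=19×19285+1023435=1389850; T_22,20=20×210+19285=23485; T_22,21=21×1+210=231; T_22,22=22×0+1=1
B_21 = ΣS(21,k) = 1+1048575+1742343625+181509070050+3791262568401+26585679462804+82310957214948+132511015347084+123272476465204+71187132291275+26826851689001+6833042030178+1204909218331+149304004500+13087462580+809944464+34952799+1023435+19285+210+1 = 474869816156751
B_22 = ΣS(22,k) = 1+2097151+5228079450+727778623825+19137821912055+163305339345225+602762379967440+1142399079991620+1241963303533920+835143799377954+366282500870286+108823356051137+22496861868481+3295165281331+345615943200+26046574004+1404142047+53374629+1389850+23485+231+1 = 4506715738447323

474869816156751, 4506715738447323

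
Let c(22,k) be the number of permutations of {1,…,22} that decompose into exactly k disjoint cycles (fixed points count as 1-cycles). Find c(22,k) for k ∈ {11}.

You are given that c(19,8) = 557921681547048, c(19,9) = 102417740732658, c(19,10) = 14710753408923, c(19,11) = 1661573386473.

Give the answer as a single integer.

37600535086859745

@20  (20,9):102417740732658·19+557921681547048→2503858755467550, (20,10):14710753408923·19+102417740732658→381922055502195, (20,11):1661573386473·19+14710753408923→46280647751910
@21  (21,10):381922055502195·20+2503858755467550→10142299865511450, (21,11):46280647751910·20+381922055502195→1307535010540395
@22  (22,11):1307535010540395·21+10142299865511450→37600535086859745
Read c(22,11) = 37600535086859745.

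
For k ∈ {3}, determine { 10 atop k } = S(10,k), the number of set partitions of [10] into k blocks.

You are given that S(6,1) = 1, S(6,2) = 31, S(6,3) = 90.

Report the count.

[7] T[7,1]:1*1+0=1 · T[7,2]:2*31+1=63 · T[7,3]:3*90+31=301
[8] T[8,1]:1*1+0=1 · T[8,2]:2*63+1=127 · T[8,3]:3*301+63=966
[9] T[9,2]:2*127+1=255 · T[9,3]:3*966+127=3025
[10] T[10,3]:3*3025+255=9330
Read S(10,3) = 9330.

9330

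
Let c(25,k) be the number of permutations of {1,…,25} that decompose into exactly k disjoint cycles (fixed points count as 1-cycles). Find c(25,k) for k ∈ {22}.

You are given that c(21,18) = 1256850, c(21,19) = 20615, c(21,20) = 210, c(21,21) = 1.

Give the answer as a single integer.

3795000

i=22: T(22,19)=1256850+21·20615=1689765 | T(22,20)=20615+21·210=25025 | T(22,21)=210+21·1=231 | T(22,22)=1+21·0=1
i=23: T(23,20)=1689765+22·25025=2240315 | T(23,21)=25025+22·231=30107 | T(23,22)=231+22·1=253
i=24: T(24,21)=2240315+23·30107=2932776 | T(24,22)=30107+23·253=35926
i=25: T(25,22)=2932776+24·35926=3795000
Read c(25,22) = 3795000.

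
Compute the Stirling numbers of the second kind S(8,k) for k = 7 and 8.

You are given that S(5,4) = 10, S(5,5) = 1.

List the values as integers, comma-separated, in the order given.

28, 1

row 6: T[6][5]=5·1+10=15  T[6][6]=6·0+1=1
row 7: T[7][6]=6·1+15=21  T[7][7]=7·0+1=1
row 8: T[8][7]=7·1+21=28  T[8][8]=8·0+1=1
Read S(8,7) = 28, S(8,8) = 1.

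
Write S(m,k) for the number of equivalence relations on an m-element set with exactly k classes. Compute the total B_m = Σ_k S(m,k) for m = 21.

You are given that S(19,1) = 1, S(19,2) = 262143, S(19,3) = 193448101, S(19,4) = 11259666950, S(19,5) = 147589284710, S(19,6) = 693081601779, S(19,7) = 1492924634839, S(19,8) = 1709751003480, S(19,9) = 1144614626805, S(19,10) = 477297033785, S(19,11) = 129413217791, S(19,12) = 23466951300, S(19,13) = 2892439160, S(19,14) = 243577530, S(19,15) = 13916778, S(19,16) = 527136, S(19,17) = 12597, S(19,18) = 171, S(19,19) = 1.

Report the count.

474869816156751

r20: T_20,1=1×1+0=1; T_20,2=2×262143+1=524287; T_20,3=3×193448101+262143=580606446; T_20,4=4×11259666950+193448101=45232115901; T_20,5=5×147589284710+11259666950=749206090500; T_20,6=6×693081601779+147589284710=4306078895384; T_20,7=7×1492924634839+693081601779=11143554045652; T_20,8=8×1709751003480+1492924634839=15170932662679; T_20,9=9×1144614626805+1709751003480=12011282644725; T_20,10=10×477297033785+1144614626805=5917584964655; T_20,11=11×129413217791+477297033785=1900842429486; T_20,12=12×23466951300+129413217791=411016633391; T_20,13=13×2892439160+23466951300=61068660380; T_20,14=14×243577530+2892439160=6302524580; T_20,15=15×13916778+243577530=452329200; T_20,16=16×527136+13916778=22350954; T_20,17=17×12597+527136=741285; T_20,18=18×171+12597=15675; T_20,19=19×1+171=190; T_20,20=20×0+1=1
r21: T_21,1=1×1+0=1; T_21,2=2×524287+1=1048575; T_21,3=3×580606446+524287=1742343625; T_21,4=4×45232115901+580606446=181509070050; T_21,5=5×749206090500+45232115901=3791262568401; T_21,6=6×4306078895384+749206090500=26585679462804; T_21,7=7×11143554045652+4306078895384=82310957214948; T_21,8=8×15170932662679+11143554045652=132511015347084; T_21,9=9×12011282644725+15170932662679=123272476465204; T_21,10=10×5917584964655+12011282644725=71187132291275; T_21,11=11×1900842429486+5917584964655=26826851689001; T_21,12=12×411016633391+1900842429486=6833042030178; T_21,13=13×61068660380+411016633391=1204909218331; T_21,14=14×6302524580+61068660380=149304004500; T_21,15=15×452329200+6302524580=13087462580; T_21,16=16×22350954+452329200=809944464; T_21,17=17×741285+22350954=34952799; T_21,18=18×15675+741285=1023435; T_21,19=19×190+15675=19285; T_21,20=20×1+190=210; T_21,21=21×0+1=1
B_21 = ΣS(21,k) = 1+1048575+1742343625+181509070050+3791262568401+26585679462804+82310957214948+132511015347084+123272476465204+71187132291275+26826851689001+6833042030178+1204909218331+149304004500+13087462580+809944464+34952799+1023435+19285+210+1 = 474869816156751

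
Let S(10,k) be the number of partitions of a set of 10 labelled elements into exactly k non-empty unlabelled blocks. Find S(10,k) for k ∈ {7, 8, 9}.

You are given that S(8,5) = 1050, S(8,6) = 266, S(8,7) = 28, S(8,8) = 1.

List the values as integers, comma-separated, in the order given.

r9: T_9,6=6×266+1050=2646; T_9,7=7×28+266=462; T_9,8=8×1+28=36; T_9,9=9×0+1=1
r10: T_10,7=7×462+2646=5880; T_10,8=8×36+462=750; T_10,9=9×1+36=45
Read S(10,7) = 5880, S(10,8) = 750, S(10,9) = 45.

5880, 750, 45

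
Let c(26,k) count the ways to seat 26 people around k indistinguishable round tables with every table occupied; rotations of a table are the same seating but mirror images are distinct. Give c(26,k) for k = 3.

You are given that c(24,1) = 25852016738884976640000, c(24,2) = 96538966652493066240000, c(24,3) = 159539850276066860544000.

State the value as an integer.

100480171548351161548800000

r25: T_25,2=24×96538966652493066240000+25852016738884976640000=2342787216398718566400000; T_25,3=24×159539850276066860544000+96538966652493066240000=3925495373278097719296000
r26: T_26,3=25×3925495373278097719296000+2342787216398718566400000=100480171548351161548800000
Read c(26,3) = 100480171548351161548800000.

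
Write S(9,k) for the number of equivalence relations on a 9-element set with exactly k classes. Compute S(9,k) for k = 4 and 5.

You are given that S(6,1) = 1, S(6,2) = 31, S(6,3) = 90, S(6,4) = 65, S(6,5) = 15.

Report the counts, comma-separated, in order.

7770, 6951

r7: T_7,2=2×31+1=63; T_7,3=3×90+31=301; T_7,4=4×65+90=350; T_7,5=5×15+65=140
r8: T_8,3=3×301+63=966; T_8,4=4×350+301=1701; T_8,5=5×140+350=1050
r9: T_9,4=4×1701+966=7770; T_9,5=5×1050+1701=6951
Read S(9,4) = 7770, S(9,5) = 6951.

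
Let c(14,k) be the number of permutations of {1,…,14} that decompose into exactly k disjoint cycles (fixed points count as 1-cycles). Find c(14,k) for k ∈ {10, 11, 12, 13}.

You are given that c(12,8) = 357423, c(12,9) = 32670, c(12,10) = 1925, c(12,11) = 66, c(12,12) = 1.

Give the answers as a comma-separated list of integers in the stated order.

1474473, 91091, 3731, 91

row 13: T[13][9]=12·32670+357423=749463  T[13][10]=12·1925+32670=55770  T[13][11]=12·66+1925=2717  T[13][12]=12·1+66=78  T[13][13]=12·0+1=1
row 14: T[14][10]=13·55770+749463=1474473  T[14][11]=13·2717+55770=91091  T[14][12]=13·78+2717=3731  T[14][13]=13·1+78=91
Read c(14,10) = 1474473, c(14,11) = 91091, c(14,12) = 3731, c(14,13) = 91.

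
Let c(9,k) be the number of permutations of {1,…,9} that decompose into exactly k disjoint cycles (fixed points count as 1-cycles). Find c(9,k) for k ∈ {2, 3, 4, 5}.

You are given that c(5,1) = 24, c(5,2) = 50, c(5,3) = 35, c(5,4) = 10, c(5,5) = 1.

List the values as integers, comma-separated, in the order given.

109584, 118124, 67284, 22449

row 6: T[6][1]=5·24+0=120  T[6][2]=5·50+24=274  T[6][3]=5·35+50=225  T[6][4]=5·10+35=85  T[6][5]=5·1+10=15
row 7: T[7][1]=6·120+0=720  T[7][2]=6·274+120=1764  T[7][3]=6·225+274=1624  T[7][4]=6·85+225=735  T[7][5]=6·15+85=175
row 8: T[8][1]=7·720+0=5040  T[8][2]=7·1764+720=13068  T[8][3]=7·1624+1764=13132  T[8][4]=7·735+1624=6769  T[8][5]=7·175+735=1960
row 9: T[9][2]=8·13068+5040=109584  T[9][3]=8·13132+13068=118124  T[9][4]=8·6769+13132=67284  T[9][5]=8·1960+6769=22449
Read c(9,2) = 109584, c(9,3) = 118124, c(9,4) = 67284, c(9,5) = 22449.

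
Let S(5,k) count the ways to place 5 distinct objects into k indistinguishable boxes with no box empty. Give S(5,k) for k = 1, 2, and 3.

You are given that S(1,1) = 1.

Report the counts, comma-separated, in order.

1, 15, 25

row 2: T[2][1]=1·1+0=1  T[2][2]=2·0+1=1
row 3: T[3][1]=1·1+0=1  T[3][2]=2·1+1=3  T[3][3]=3·0+1=1
row 4: T[4][1]=1·1+0=1  T[4][2]=2·3+1=7  T[4][3]=3·1+3=6
row 5: T[5][1]=1·1+0=1  T[5][2]=2·7+1=15  T[5][3]=3·6+7=25
Read S(5,1) = 1, S(5,2) = 15, S(5,3) = 25.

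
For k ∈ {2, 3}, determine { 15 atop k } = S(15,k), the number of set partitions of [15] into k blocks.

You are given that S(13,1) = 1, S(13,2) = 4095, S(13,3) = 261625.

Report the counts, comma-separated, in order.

row 14: T[14][1]=1·1+0=1  T[14][2]=2·4095+1=8191  T[14][3]=3·261625+4095=788970
row 15: T[15][2]=2·8191+1=16383  T[15][3]=3·788970+8191=2375101
Read S(15,2) = 16383, S(15,3) = 2375101.

16383, 2375101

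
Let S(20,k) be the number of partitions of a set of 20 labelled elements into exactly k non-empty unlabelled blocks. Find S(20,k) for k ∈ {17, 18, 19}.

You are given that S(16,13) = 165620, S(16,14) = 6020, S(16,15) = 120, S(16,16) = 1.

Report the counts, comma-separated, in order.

741285, 15675, 190

r17: T_17,14=14×6020+165620=249900; T_17,15=15×120+6020=7820; T_17,16=16×1+120=136; T_17,17=17×0+1=1
r18: T_18,15=15×7820+249900=367200; T_18,16=16×136+7820=9996; T_18,17=17×1+136=153; T_18,18=18×0+1=1
r19: T_19,16=16×9996+367200=527136; T_19,17=17×153+9996=12597; T_19,18=18×1+153=171; T_19,19=19×0+1=1
r20: T_20,17=17×12597+527136=741285; T_20,18=18×171+12597=15675; T_20,19=19×1+171=190
Read S(20,17) = 741285, S(20,18) = 15675, S(20,19) = 190.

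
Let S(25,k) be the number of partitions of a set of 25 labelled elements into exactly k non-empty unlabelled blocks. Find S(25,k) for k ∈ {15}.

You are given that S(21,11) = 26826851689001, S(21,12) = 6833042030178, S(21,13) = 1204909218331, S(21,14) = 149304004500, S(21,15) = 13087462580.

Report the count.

4299394655347200

@22  (22,12):6833042030178·12+26826851689001→108823356051137, (22,13):1204909218331·13+6833042030178→22496861868481, (22,14):149304004500·14+1204909218331→3295165281331, (22,15):13087462580·15+149304004500→345615943200
@23  (23,13):22496861868481·13+108823356051137→401282560341390, (23,14):3295165281331·14+22496861868481→68629175807115, (23,15):345615943200·15+3295165281331→8479404429331
@24  (24,14):68629175807115·14+401282560341390→1362091021641000, (24,15):8479404429331·15+68629175807115→195820242247080
@25  (25,15):195820242247080·15+1362091021641000→4299394655347200
Read S(25,15) = 4299394655347200.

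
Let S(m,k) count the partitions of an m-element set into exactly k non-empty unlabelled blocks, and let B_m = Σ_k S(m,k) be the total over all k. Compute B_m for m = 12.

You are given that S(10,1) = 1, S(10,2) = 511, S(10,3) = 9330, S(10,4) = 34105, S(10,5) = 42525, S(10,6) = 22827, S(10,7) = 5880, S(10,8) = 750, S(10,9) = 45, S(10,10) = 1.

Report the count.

4213597

row 11: T[11][1]=1·1+0=1  T[11][2]=2·511+1=1023  T[11][3]=3·9330+511=28501  T[11][4]=4·34105+9330=145750  T[11][5]=5·42525+34105=246730  T[11][6]=6·22827+42525=179487  T[11][7]=7·5880+22827=63987  T[11][8]=8·750+5880=11880  T[11][9]=9·45+750=1155  T[11][10]=10·1+45=55  T[11][11]=11·0+1=1
row 12: T[12][1]=1·1+0=1  T[12][2]=2·1023+1=2047  T[12][3]=3·28501+1023=86526  T[12][4]=4·145750+28501=611501  T[12][5]=5·246730+145750=1379400  T[12][6]=6·179487+246730=1323652  T[12][7]=7·63987+179487=627396  T[12][8]=8·11880+63987=159027  T[12][9]=9·1155+11880=22275  T[12][10]=10·55+1155=1705  T[12][11]=11·1+55=66  T[12][12]=12·0+1=1
B_12 = ΣS(12,k) = 1+2047+86526+611501+1379400+1323652+627396+159027+22275+1705+66+1 = 4213597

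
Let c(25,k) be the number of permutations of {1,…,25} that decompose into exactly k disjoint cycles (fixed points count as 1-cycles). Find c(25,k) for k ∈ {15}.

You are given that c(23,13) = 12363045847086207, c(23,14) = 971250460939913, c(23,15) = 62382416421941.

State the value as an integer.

92446911376173550

[24] T[24,14]:23*971250460939913+12363045847086207=34701806448704206 · T[24,15]:23*62382416421941+971250460939913=2406046038644556
[25] T[25,15]:24*2406046038644556+34701806448704206=92446911376173550
Read c(25,15) = 92446911376173550.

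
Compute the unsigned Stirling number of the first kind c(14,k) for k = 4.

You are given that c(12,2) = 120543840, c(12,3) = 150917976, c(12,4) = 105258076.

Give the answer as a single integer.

i=13: T(13,3)=120543840+12·150917976=1931559552 | T(13,4)=150917976+12·105258076=1414014888
i=14: T(14,4)=1931559552+13·1414014888=20313753096
Read c(14,4) = 20313753096.

20313753096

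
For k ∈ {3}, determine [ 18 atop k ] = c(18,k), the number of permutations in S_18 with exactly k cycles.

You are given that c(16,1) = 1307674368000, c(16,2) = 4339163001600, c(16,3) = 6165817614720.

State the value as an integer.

1821602444624640

[17] T[17,2]:16*4339163001600+1307674368000=70734282393600 · T[17,3]:16*6165817614720+4339163001600=102992244837120
[18] T[18,3]:17*102992244837120+70734282393600=1821602444624640
Read c(18,3) = 1821602444624640.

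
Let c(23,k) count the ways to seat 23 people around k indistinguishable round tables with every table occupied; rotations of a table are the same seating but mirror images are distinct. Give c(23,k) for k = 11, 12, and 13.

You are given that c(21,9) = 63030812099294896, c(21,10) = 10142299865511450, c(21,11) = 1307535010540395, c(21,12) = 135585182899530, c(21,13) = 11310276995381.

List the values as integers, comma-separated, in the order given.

1103230881185949736, 129006659818331295, 12363045847086207

r22: T_22,10=21×10142299865511450+63030812099294896=276019109275035346; T_22,11=21×1307535010540395+10142299865511450=37600535086859745; T_22,12=21×135585182899530+1307535010540395=4154823851430525; T_22,13=21×11310276995381+135585182899530=373100999802531
r23: T_23,11=22×37600535086859745+276019109275035346=1103230881185949736; T_23,12=22×4154823851430525+37600535086859745=129006659818331295; T_23,13=22×373100999802531+4154823851430525=12363045847086207
Read c(23,11) = 1103230881185949736, c(23,12) = 129006659818331295, c(23,13) = 12363045847086207.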